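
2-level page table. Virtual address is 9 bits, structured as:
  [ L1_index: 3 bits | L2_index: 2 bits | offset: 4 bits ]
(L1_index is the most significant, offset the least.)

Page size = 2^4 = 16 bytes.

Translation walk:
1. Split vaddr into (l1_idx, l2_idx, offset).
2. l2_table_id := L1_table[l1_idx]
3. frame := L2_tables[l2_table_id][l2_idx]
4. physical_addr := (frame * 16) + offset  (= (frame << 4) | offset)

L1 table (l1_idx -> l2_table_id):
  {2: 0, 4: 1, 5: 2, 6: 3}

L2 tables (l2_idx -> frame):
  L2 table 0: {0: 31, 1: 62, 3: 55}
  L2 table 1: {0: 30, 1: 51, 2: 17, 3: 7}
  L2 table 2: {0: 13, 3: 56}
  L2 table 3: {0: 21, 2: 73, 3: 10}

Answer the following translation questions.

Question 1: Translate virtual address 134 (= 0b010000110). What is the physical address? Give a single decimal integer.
vaddr = 134 = 0b010000110
Split: l1_idx=2, l2_idx=0, offset=6
L1[2] = 0
L2[0][0] = 31
paddr = 31 * 16 + 6 = 502

Answer: 502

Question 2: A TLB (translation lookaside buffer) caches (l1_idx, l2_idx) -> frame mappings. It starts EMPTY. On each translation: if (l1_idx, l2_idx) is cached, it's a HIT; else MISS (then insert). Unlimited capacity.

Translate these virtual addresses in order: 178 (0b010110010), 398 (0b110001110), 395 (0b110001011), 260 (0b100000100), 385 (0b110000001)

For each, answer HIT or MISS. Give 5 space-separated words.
Answer: MISS MISS HIT MISS HIT

Derivation:
vaddr=178: (2,3) not in TLB -> MISS, insert
vaddr=398: (6,0) not in TLB -> MISS, insert
vaddr=395: (6,0) in TLB -> HIT
vaddr=260: (4,0) not in TLB -> MISS, insert
vaddr=385: (6,0) in TLB -> HIT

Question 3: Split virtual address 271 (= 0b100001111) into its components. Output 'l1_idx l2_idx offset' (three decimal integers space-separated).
Answer: 4 0 15

Derivation:
vaddr = 271 = 0b100001111
  top 3 bits -> l1_idx = 4
  next 2 bits -> l2_idx = 0
  bottom 4 bits -> offset = 15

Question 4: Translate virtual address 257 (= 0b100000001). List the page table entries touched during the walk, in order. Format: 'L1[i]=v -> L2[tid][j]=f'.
Answer: L1[4]=1 -> L2[1][0]=30

Derivation:
vaddr = 257 = 0b100000001
Split: l1_idx=4, l2_idx=0, offset=1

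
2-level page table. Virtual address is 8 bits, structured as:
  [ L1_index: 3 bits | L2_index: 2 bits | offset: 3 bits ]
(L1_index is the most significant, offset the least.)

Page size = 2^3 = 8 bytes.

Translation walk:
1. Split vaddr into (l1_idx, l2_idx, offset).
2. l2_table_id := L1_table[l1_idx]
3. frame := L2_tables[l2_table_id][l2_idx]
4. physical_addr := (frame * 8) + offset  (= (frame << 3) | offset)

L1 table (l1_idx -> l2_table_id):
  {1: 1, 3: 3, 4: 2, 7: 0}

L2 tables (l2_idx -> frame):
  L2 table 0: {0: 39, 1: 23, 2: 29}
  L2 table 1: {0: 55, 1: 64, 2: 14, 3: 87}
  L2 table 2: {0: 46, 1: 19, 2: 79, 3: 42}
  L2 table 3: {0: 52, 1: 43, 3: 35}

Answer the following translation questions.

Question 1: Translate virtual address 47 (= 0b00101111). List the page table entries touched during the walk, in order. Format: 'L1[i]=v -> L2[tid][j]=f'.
vaddr = 47 = 0b00101111
Split: l1_idx=1, l2_idx=1, offset=7

Answer: L1[1]=1 -> L2[1][1]=64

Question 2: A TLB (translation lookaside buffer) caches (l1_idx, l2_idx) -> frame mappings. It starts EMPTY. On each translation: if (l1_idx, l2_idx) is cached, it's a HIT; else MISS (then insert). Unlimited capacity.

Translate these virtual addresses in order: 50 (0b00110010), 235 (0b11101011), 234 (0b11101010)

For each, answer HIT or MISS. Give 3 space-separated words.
Answer: MISS MISS HIT

Derivation:
vaddr=50: (1,2) not in TLB -> MISS, insert
vaddr=235: (7,1) not in TLB -> MISS, insert
vaddr=234: (7,1) in TLB -> HIT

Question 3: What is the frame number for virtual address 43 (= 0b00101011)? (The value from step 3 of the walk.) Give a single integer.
vaddr = 43: l1_idx=1, l2_idx=1
L1[1] = 1; L2[1][1] = 64

Answer: 64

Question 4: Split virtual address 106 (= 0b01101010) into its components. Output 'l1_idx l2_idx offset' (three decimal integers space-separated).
Answer: 3 1 2

Derivation:
vaddr = 106 = 0b01101010
  top 3 bits -> l1_idx = 3
  next 2 bits -> l2_idx = 1
  bottom 3 bits -> offset = 2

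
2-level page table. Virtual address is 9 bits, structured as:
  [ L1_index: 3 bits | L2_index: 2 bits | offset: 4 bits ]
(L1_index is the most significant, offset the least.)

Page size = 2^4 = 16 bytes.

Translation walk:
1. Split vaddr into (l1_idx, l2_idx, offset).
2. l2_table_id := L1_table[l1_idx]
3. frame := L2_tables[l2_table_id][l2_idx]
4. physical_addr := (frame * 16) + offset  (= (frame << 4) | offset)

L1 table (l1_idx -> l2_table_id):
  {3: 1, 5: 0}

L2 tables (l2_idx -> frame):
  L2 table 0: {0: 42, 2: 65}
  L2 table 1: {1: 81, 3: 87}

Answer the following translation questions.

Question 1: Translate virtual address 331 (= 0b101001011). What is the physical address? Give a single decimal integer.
vaddr = 331 = 0b101001011
Split: l1_idx=5, l2_idx=0, offset=11
L1[5] = 0
L2[0][0] = 42
paddr = 42 * 16 + 11 = 683

Answer: 683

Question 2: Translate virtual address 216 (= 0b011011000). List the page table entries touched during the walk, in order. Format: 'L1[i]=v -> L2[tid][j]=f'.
Answer: L1[3]=1 -> L2[1][1]=81

Derivation:
vaddr = 216 = 0b011011000
Split: l1_idx=3, l2_idx=1, offset=8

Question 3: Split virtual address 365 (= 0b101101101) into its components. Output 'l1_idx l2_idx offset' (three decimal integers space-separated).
Answer: 5 2 13

Derivation:
vaddr = 365 = 0b101101101
  top 3 bits -> l1_idx = 5
  next 2 bits -> l2_idx = 2
  bottom 4 bits -> offset = 13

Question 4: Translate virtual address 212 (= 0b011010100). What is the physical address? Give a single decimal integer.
Answer: 1300

Derivation:
vaddr = 212 = 0b011010100
Split: l1_idx=3, l2_idx=1, offset=4
L1[3] = 1
L2[1][1] = 81
paddr = 81 * 16 + 4 = 1300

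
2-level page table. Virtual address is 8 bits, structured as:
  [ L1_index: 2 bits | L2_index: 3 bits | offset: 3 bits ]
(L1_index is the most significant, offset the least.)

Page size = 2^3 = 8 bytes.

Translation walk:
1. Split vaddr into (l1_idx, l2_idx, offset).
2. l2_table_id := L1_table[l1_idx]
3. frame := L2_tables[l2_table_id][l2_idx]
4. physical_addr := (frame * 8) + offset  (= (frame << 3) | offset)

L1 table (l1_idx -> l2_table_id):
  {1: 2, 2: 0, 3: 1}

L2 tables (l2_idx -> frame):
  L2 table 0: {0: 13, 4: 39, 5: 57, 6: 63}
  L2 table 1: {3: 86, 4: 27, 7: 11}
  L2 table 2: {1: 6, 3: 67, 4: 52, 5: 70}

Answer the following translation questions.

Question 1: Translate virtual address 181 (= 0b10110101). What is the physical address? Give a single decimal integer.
Answer: 509

Derivation:
vaddr = 181 = 0b10110101
Split: l1_idx=2, l2_idx=6, offset=5
L1[2] = 0
L2[0][6] = 63
paddr = 63 * 8 + 5 = 509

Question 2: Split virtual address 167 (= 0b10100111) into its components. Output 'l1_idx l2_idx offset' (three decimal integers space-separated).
vaddr = 167 = 0b10100111
  top 2 bits -> l1_idx = 2
  next 3 bits -> l2_idx = 4
  bottom 3 bits -> offset = 7

Answer: 2 4 7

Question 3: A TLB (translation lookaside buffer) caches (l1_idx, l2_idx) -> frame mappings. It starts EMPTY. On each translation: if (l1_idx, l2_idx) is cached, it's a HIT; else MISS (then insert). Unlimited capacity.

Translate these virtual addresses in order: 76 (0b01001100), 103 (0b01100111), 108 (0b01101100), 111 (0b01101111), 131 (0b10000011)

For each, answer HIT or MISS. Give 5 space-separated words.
vaddr=76: (1,1) not in TLB -> MISS, insert
vaddr=103: (1,4) not in TLB -> MISS, insert
vaddr=108: (1,5) not in TLB -> MISS, insert
vaddr=111: (1,5) in TLB -> HIT
vaddr=131: (2,0) not in TLB -> MISS, insert

Answer: MISS MISS MISS HIT MISS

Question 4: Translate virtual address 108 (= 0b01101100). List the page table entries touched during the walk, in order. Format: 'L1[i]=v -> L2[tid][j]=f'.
vaddr = 108 = 0b01101100
Split: l1_idx=1, l2_idx=5, offset=4

Answer: L1[1]=2 -> L2[2][5]=70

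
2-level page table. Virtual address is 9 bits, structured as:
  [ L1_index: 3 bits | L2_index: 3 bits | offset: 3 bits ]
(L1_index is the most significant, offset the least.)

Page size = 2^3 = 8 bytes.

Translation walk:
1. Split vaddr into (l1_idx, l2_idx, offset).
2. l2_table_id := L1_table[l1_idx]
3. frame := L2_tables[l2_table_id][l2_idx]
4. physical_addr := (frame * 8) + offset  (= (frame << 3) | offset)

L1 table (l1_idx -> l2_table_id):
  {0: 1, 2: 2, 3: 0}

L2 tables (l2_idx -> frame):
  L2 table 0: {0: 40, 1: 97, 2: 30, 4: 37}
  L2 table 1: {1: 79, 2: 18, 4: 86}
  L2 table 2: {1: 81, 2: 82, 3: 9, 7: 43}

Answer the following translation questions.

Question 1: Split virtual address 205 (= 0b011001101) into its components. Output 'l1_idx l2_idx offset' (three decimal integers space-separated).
vaddr = 205 = 0b011001101
  top 3 bits -> l1_idx = 3
  next 3 bits -> l2_idx = 1
  bottom 3 bits -> offset = 5

Answer: 3 1 5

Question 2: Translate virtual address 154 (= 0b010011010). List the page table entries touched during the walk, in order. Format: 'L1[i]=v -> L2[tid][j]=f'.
Answer: L1[2]=2 -> L2[2][3]=9

Derivation:
vaddr = 154 = 0b010011010
Split: l1_idx=2, l2_idx=3, offset=2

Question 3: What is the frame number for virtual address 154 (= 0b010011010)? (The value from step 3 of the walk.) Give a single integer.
Answer: 9

Derivation:
vaddr = 154: l1_idx=2, l2_idx=3
L1[2] = 2; L2[2][3] = 9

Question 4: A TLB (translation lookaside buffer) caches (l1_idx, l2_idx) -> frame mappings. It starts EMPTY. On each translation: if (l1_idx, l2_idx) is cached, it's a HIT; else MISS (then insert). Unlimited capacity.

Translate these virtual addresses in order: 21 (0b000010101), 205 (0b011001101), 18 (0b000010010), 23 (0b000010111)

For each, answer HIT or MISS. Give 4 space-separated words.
Answer: MISS MISS HIT HIT

Derivation:
vaddr=21: (0,2) not in TLB -> MISS, insert
vaddr=205: (3,1) not in TLB -> MISS, insert
vaddr=18: (0,2) in TLB -> HIT
vaddr=23: (0,2) in TLB -> HIT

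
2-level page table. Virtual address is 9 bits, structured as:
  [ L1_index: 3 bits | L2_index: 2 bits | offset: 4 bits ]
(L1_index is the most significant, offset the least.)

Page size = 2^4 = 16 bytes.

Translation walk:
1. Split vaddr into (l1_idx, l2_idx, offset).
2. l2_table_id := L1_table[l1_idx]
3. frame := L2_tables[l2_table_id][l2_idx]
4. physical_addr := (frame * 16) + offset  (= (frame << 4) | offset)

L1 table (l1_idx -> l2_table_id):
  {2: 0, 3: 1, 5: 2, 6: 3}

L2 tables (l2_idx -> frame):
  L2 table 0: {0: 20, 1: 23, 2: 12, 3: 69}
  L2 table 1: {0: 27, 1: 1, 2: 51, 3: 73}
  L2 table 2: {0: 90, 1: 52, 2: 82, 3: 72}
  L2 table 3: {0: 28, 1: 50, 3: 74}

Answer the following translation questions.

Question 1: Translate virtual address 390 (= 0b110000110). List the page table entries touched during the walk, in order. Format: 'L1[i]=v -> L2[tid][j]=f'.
Answer: L1[6]=3 -> L2[3][0]=28

Derivation:
vaddr = 390 = 0b110000110
Split: l1_idx=6, l2_idx=0, offset=6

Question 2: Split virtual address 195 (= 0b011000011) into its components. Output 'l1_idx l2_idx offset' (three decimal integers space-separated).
Answer: 3 0 3

Derivation:
vaddr = 195 = 0b011000011
  top 3 bits -> l1_idx = 3
  next 2 bits -> l2_idx = 0
  bottom 4 bits -> offset = 3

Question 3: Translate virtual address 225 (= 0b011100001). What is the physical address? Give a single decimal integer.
Answer: 817

Derivation:
vaddr = 225 = 0b011100001
Split: l1_idx=3, l2_idx=2, offset=1
L1[3] = 1
L2[1][2] = 51
paddr = 51 * 16 + 1 = 817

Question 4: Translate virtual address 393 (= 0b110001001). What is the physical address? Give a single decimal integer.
Answer: 457

Derivation:
vaddr = 393 = 0b110001001
Split: l1_idx=6, l2_idx=0, offset=9
L1[6] = 3
L2[3][0] = 28
paddr = 28 * 16 + 9 = 457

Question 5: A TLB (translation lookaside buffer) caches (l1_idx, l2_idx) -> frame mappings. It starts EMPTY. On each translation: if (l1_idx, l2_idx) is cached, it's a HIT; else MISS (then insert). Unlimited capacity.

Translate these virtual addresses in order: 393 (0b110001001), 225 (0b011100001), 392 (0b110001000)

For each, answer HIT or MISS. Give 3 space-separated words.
vaddr=393: (6,0) not in TLB -> MISS, insert
vaddr=225: (3,2) not in TLB -> MISS, insert
vaddr=392: (6,0) in TLB -> HIT

Answer: MISS MISS HIT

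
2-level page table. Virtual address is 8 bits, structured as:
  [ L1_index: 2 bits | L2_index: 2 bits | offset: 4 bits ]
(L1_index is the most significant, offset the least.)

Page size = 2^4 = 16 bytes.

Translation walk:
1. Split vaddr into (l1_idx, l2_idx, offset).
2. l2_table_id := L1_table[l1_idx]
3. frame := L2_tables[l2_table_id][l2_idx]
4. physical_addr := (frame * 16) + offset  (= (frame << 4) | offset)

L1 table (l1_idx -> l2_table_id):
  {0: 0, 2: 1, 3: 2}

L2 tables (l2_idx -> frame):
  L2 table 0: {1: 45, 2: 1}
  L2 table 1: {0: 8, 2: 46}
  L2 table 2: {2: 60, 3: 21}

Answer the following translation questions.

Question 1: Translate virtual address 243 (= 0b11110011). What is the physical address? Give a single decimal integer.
Answer: 339

Derivation:
vaddr = 243 = 0b11110011
Split: l1_idx=3, l2_idx=3, offset=3
L1[3] = 2
L2[2][3] = 21
paddr = 21 * 16 + 3 = 339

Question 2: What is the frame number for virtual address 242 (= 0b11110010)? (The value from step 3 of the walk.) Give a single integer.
vaddr = 242: l1_idx=3, l2_idx=3
L1[3] = 2; L2[2][3] = 21

Answer: 21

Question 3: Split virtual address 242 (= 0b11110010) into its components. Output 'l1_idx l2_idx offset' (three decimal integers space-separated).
Answer: 3 3 2

Derivation:
vaddr = 242 = 0b11110010
  top 2 bits -> l1_idx = 3
  next 2 bits -> l2_idx = 3
  bottom 4 bits -> offset = 2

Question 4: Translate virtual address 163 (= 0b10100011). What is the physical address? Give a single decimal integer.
vaddr = 163 = 0b10100011
Split: l1_idx=2, l2_idx=2, offset=3
L1[2] = 1
L2[1][2] = 46
paddr = 46 * 16 + 3 = 739

Answer: 739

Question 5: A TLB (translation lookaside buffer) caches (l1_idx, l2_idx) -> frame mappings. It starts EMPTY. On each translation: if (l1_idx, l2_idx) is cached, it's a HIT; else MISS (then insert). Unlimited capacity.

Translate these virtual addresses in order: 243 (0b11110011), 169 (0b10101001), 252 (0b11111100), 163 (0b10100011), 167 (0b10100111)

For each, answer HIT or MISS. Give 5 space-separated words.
vaddr=243: (3,3) not in TLB -> MISS, insert
vaddr=169: (2,2) not in TLB -> MISS, insert
vaddr=252: (3,3) in TLB -> HIT
vaddr=163: (2,2) in TLB -> HIT
vaddr=167: (2,2) in TLB -> HIT

Answer: MISS MISS HIT HIT HIT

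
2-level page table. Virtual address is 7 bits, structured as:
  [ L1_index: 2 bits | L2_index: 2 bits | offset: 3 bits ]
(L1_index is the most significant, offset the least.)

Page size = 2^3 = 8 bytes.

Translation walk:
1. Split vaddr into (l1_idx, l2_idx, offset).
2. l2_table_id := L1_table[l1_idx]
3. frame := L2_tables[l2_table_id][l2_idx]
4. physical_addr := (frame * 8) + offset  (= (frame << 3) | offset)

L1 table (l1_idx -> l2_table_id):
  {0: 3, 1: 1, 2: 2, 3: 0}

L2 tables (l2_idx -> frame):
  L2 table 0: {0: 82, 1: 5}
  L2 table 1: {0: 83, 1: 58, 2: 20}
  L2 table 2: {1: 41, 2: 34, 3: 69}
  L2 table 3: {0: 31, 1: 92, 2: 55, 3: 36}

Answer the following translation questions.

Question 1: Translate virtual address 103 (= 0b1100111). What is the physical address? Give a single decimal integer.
Answer: 663

Derivation:
vaddr = 103 = 0b1100111
Split: l1_idx=3, l2_idx=0, offset=7
L1[3] = 0
L2[0][0] = 82
paddr = 82 * 8 + 7 = 663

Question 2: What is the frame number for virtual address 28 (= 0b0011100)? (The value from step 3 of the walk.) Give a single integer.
vaddr = 28: l1_idx=0, l2_idx=3
L1[0] = 3; L2[3][3] = 36

Answer: 36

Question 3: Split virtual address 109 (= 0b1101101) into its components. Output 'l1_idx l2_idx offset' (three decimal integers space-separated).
vaddr = 109 = 0b1101101
  top 2 bits -> l1_idx = 3
  next 2 bits -> l2_idx = 1
  bottom 3 bits -> offset = 5

Answer: 3 1 5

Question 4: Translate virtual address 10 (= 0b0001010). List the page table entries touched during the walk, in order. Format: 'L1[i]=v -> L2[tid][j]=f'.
vaddr = 10 = 0b0001010
Split: l1_idx=0, l2_idx=1, offset=2

Answer: L1[0]=3 -> L2[3][1]=92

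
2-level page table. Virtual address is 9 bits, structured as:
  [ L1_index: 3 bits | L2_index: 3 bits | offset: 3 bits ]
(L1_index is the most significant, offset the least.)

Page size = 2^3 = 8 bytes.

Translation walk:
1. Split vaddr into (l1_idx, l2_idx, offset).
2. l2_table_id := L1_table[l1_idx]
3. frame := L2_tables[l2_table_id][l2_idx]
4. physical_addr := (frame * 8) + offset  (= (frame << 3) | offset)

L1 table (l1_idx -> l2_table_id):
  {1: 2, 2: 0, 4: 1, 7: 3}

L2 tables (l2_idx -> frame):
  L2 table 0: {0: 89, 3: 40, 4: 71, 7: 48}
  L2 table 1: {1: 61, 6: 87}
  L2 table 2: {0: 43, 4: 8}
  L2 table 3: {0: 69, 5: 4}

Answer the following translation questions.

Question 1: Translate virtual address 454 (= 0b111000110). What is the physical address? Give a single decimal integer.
Answer: 558

Derivation:
vaddr = 454 = 0b111000110
Split: l1_idx=7, l2_idx=0, offset=6
L1[7] = 3
L2[3][0] = 69
paddr = 69 * 8 + 6 = 558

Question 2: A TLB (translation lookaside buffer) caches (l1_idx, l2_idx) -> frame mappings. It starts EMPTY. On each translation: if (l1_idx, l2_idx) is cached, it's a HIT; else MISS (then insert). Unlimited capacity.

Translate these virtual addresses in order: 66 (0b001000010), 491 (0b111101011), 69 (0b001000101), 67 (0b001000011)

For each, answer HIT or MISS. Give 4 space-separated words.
Answer: MISS MISS HIT HIT

Derivation:
vaddr=66: (1,0) not in TLB -> MISS, insert
vaddr=491: (7,5) not in TLB -> MISS, insert
vaddr=69: (1,0) in TLB -> HIT
vaddr=67: (1,0) in TLB -> HIT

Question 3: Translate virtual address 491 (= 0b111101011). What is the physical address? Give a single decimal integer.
vaddr = 491 = 0b111101011
Split: l1_idx=7, l2_idx=5, offset=3
L1[7] = 3
L2[3][5] = 4
paddr = 4 * 8 + 3 = 35

Answer: 35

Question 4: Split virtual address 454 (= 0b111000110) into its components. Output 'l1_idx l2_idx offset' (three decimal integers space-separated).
vaddr = 454 = 0b111000110
  top 3 bits -> l1_idx = 7
  next 3 bits -> l2_idx = 0
  bottom 3 bits -> offset = 6

Answer: 7 0 6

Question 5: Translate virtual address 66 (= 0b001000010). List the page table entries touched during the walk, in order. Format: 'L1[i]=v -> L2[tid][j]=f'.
vaddr = 66 = 0b001000010
Split: l1_idx=1, l2_idx=0, offset=2

Answer: L1[1]=2 -> L2[2][0]=43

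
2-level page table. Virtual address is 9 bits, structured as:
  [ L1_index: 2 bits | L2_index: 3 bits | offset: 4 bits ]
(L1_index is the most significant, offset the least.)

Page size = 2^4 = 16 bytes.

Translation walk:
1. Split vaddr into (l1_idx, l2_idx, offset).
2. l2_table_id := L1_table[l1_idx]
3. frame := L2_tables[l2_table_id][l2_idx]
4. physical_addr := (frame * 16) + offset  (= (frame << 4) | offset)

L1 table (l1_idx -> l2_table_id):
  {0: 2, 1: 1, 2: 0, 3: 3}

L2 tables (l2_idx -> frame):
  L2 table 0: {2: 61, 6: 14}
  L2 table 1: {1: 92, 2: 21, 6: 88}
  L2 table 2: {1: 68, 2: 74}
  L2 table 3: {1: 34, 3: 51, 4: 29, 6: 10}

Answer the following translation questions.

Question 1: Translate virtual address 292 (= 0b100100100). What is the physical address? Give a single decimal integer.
vaddr = 292 = 0b100100100
Split: l1_idx=2, l2_idx=2, offset=4
L1[2] = 0
L2[0][2] = 61
paddr = 61 * 16 + 4 = 980

Answer: 980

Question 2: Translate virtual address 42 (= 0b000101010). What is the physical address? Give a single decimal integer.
Answer: 1194

Derivation:
vaddr = 42 = 0b000101010
Split: l1_idx=0, l2_idx=2, offset=10
L1[0] = 2
L2[2][2] = 74
paddr = 74 * 16 + 10 = 1194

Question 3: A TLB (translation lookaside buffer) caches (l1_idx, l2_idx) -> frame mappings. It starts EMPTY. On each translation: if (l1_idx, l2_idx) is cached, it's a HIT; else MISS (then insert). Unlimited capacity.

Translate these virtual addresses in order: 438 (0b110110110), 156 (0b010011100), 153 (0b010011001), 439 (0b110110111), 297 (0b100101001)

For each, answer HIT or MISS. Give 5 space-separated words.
vaddr=438: (3,3) not in TLB -> MISS, insert
vaddr=156: (1,1) not in TLB -> MISS, insert
vaddr=153: (1,1) in TLB -> HIT
vaddr=439: (3,3) in TLB -> HIT
vaddr=297: (2,2) not in TLB -> MISS, insert

Answer: MISS MISS HIT HIT MISS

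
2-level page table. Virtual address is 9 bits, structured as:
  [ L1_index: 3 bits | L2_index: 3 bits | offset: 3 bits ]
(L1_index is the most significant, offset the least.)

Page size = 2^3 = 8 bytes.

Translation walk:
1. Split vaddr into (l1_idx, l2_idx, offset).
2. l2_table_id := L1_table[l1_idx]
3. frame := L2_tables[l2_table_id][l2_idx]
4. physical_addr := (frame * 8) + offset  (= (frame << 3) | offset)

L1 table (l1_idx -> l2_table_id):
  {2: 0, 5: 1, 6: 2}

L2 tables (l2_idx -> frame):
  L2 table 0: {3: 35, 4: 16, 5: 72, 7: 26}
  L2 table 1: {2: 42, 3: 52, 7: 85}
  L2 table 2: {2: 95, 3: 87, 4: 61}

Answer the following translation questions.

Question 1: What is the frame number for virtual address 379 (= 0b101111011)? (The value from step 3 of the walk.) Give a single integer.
Answer: 85

Derivation:
vaddr = 379: l1_idx=5, l2_idx=7
L1[5] = 1; L2[1][7] = 85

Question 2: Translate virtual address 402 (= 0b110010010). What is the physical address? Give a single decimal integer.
vaddr = 402 = 0b110010010
Split: l1_idx=6, l2_idx=2, offset=2
L1[6] = 2
L2[2][2] = 95
paddr = 95 * 8 + 2 = 762

Answer: 762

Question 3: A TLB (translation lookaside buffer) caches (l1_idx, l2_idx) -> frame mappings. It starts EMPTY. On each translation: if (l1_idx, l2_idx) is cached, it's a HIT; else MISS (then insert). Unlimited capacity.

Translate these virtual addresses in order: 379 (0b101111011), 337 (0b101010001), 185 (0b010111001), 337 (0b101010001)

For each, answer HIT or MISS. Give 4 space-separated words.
vaddr=379: (5,7) not in TLB -> MISS, insert
vaddr=337: (5,2) not in TLB -> MISS, insert
vaddr=185: (2,7) not in TLB -> MISS, insert
vaddr=337: (5,2) in TLB -> HIT

Answer: MISS MISS MISS HIT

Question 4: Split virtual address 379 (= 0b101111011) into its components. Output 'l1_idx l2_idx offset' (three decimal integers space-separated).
Answer: 5 7 3

Derivation:
vaddr = 379 = 0b101111011
  top 3 bits -> l1_idx = 5
  next 3 bits -> l2_idx = 7
  bottom 3 bits -> offset = 3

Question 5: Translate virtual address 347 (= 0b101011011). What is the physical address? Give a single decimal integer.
vaddr = 347 = 0b101011011
Split: l1_idx=5, l2_idx=3, offset=3
L1[5] = 1
L2[1][3] = 52
paddr = 52 * 8 + 3 = 419

Answer: 419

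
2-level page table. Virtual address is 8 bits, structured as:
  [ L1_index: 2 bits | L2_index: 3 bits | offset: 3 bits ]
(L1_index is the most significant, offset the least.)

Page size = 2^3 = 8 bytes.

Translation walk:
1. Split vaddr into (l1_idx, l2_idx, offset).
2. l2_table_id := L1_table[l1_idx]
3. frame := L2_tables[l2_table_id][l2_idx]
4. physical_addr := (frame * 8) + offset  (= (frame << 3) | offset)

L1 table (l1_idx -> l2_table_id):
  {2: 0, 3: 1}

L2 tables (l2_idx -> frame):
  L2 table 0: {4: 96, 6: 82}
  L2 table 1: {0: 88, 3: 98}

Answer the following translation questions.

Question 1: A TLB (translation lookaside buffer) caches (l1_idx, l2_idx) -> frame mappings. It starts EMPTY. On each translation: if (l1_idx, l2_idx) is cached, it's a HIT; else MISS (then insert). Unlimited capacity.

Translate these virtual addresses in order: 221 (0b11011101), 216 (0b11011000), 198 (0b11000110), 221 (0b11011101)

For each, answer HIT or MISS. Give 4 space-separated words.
Answer: MISS HIT MISS HIT

Derivation:
vaddr=221: (3,3) not in TLB -> MISS, insert
vaddr=216: (3,3) in TLB -> HIT
vaddr=198: (3,0) not in TLB -> MISS, insert
vaddr=221: (3,3) in TLB -> HIT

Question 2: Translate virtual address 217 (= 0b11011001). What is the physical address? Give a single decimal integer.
vaddr = 217 = 0b11011001
Split: l1_idx=3, l2_idx=3, offset=1
L1[3] = 1
L2[1][3] = 98
paddr = 98 * 8 + 1 = 785

Answer: 785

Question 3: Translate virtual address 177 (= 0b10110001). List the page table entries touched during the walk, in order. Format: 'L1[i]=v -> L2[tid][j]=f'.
Answer: L1[2]=0 -> L2[0][6]=82

Derivation:
vaddr = 177 = 0b10110001
Split: l1_idx=2, l2_idx=6, offset=1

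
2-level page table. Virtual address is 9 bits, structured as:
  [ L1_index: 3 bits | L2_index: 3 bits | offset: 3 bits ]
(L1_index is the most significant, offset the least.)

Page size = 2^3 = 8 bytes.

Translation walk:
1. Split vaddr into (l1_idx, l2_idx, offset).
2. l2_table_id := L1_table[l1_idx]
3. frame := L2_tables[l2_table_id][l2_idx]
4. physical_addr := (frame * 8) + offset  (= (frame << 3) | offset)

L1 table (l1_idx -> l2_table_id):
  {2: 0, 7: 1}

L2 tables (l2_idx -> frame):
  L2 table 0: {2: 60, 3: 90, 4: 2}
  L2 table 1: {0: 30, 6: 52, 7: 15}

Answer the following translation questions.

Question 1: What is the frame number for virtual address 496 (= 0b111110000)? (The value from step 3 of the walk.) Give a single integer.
vaddr = 496: l1_idx=7, l2_idx=6
L1[7] = 1; L2[1][6] = 52

Answer: 52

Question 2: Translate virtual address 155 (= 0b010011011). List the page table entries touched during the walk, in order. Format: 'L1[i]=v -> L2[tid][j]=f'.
Answer: L1[2]=0 -> L2[0][3]=90

Derivation:
vaddr = 155 = 0b010011011
Split: l1_idx=2, l2_idx=3, offset=3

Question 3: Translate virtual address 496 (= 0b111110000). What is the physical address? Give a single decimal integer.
vaddr = 496 = 0b111110000
Split: l1_idx=7, l2_idx=6, offset=0
L1[7] = 1
L2[1][6] = 52
paddr = 52 * 8 + 0 = 416

Answer: 416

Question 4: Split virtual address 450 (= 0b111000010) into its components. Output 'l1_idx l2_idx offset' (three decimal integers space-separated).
Answer: 7 0 2

Derivation:
vaddr = 450 = 0b111000010
  top 3 bits -> l1_idx = 7
  next 3 bits -> l2_idx = 0
  bottom 3 bits -> offset = 2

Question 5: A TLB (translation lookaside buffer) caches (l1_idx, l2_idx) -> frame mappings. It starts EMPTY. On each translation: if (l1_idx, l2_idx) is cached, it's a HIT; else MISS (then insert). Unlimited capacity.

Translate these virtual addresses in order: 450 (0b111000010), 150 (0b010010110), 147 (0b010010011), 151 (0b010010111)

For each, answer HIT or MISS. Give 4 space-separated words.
Answer: MISS MISS HIT HIT

Derivation:
vaddr=450: (7,0) not in TLB -> MISS, insert
vaddr=150: (2,2) not in TLB -> MISS, insert
vaddr=147: (2,2) in TLB -> HIT
vaddr=151: (2,2) in TLB -> HIT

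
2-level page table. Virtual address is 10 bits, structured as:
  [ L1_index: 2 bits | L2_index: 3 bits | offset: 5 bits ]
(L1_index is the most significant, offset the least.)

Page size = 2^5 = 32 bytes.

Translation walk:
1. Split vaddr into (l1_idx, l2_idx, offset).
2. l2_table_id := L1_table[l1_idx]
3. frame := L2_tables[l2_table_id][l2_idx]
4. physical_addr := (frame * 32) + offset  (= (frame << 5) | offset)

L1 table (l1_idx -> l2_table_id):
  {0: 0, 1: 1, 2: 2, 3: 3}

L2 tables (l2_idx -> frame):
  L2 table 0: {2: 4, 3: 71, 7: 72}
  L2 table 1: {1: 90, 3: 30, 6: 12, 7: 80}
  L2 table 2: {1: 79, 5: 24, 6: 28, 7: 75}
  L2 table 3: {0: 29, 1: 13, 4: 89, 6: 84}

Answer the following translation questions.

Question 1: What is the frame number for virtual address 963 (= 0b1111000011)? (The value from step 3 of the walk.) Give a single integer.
vaddr = 963: l1_idx=3, l2_idx=6
L1[3] = 3; L2[3][6] = 84

Answer: 84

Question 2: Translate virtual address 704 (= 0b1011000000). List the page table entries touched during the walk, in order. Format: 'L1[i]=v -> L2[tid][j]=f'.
Answer: L1[2]=2 -> L2[2][6]=28

Derivation:
vaddr = 704 = 0b1011000000
Split: l1_idx=2, l2_idx=6, offset=0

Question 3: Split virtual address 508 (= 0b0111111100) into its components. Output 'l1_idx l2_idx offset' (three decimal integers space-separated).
Answer: 1 7 28

Derivation:
vaddr = 508 = 0b0111111100
  top 2 bits -> l1_idx = 1
  next 3 bits -> l2_idx = 7
  bottom 5 bits -> offset = 28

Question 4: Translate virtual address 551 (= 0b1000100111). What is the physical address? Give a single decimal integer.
Answer: 2535

Derivation:
vaddr = 551 = 0b1000100111
Split: l1_idx=2, l2_idx=1, offset=7
L1[2] = 2
L2[2][1] = 79
paddr = 79 * 32 + 7 = 2535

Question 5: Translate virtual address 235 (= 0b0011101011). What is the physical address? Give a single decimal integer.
Answer: 2315

Derivation:
vaddr = 235 = 0b0011101011
Split: l1_idx=0, l2_idx=7, offset=11
L1[0] = 0
L2[0][7] = 72
paddr = 72 * 32 + 11 = 2315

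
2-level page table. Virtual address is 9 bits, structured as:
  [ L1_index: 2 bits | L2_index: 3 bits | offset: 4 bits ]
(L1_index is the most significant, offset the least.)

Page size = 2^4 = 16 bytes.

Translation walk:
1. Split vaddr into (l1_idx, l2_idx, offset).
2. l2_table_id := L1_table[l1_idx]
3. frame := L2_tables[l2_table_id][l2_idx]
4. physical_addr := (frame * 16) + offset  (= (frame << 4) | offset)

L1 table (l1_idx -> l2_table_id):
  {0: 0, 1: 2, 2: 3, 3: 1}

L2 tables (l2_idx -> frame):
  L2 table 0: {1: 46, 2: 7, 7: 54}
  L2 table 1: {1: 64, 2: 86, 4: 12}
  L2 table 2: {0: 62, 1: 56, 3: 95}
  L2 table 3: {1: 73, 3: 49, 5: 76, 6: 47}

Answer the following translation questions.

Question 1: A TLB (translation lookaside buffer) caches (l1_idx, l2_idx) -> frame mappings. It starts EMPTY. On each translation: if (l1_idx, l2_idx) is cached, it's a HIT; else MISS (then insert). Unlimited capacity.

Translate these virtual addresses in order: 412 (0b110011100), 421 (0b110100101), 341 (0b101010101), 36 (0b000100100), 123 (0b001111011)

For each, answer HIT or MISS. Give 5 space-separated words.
vaddr=412: (3,1) not in TLB -> MISS, insert
vaddr=421: (3,2) not in TLB -> MISS, insert
vaddr=341: (2,5) not in TLB -> MISS, insert
vaddr=36: (0,2) not in TLB -> MISS, insert
vaddr=123: (0,7) not in TLB -> MISS, insert

Answer: MISS MISS MISS MISS MISS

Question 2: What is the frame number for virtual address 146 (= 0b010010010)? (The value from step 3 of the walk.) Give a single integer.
Answer: 56

Derivation:
vaddr = 146: l1_idx=1, l2_idx=1
L1[1] = 2; L2[2][1] = 56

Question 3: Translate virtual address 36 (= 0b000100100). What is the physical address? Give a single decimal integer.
vaddr = 36 = 0b000100100
Split: l1_idx=0, l2_idx=2, offset=4
L1[0] = 0
L2[0][2] = 7
paddr = 7 * 16 + 4 = 116

Answer: 116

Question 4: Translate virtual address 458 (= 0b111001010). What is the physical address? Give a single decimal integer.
Answer: 202

Derivation:
vaddr = 458 = 0b111001010
Split: l1_idx=3, l2_idx=4, offset=10
L1[3] = 1
L2[1][4] = 12
paddr = 12 * 16 + 10 = 202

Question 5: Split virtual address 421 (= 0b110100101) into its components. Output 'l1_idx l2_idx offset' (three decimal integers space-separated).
Answer: 3 2 5

Derivation:
vaddr = 421 = 0b110100101
  top 2 bits -> l1_idx = 3
  next 3 bits -> l2_idx = 2
  bottom 4 bits -> offset = 5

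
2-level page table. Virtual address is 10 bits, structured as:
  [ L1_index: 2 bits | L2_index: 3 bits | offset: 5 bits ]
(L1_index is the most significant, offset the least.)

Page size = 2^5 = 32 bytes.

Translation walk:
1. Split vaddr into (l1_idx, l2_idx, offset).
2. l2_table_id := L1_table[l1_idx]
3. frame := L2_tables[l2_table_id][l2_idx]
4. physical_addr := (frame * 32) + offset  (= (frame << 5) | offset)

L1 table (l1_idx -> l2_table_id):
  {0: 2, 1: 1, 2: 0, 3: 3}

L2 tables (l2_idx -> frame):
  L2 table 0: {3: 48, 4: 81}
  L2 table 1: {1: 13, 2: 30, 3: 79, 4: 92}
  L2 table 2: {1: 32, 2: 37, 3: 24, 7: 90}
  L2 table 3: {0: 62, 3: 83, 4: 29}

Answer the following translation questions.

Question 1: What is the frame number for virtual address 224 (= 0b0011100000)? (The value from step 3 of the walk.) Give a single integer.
Answer: 90

Derivation:
vaddr = 224: l1_idx=0, l2_idx=7
L1[0] = 2; L2[2][7] = 90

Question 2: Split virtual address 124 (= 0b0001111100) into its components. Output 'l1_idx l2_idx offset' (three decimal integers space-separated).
vaddr = 124 = 0b0001111100
  top 2 bits -> l1_idx = 0
  next 3 bits -> l2_idx = 3
  bottom 5 bits -> offset = 28

Answer: 0 3 28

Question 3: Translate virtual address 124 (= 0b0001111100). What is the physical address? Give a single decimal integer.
Answer: 796

Derivation:
vaddr = 124 = 0b0001111100
Split: l1_idx=0, l2_idx=3, offset=28
L1[0] = 2
L2[2][3] = 24
paddr = 24 * 32 + 28 = 796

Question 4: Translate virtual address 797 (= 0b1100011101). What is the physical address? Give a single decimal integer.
Answer: 2013

Derivation:
vaddr = 797 = 0b1100011101
Split: l1_idx=3, l2_idx=0, offset=29
L1[3] = 3
L2[3][0] = 62
paddr = 62 * 32 + 29 = 2013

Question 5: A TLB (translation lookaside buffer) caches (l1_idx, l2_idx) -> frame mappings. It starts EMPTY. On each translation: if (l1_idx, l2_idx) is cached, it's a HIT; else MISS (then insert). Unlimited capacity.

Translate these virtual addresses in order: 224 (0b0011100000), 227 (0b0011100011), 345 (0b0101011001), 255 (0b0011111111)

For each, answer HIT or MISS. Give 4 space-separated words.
Answer: MISS HIT MISS HIT

Derivation:
vaddr=224: (0,7) not in TLB -> MISS, insert
vaddr=227: (0,7) in TLB -> HIT
vaddr=345: (1,2) not in TLB -> MISS, insert
vaddr=255: (0,7) in TLB -> HIT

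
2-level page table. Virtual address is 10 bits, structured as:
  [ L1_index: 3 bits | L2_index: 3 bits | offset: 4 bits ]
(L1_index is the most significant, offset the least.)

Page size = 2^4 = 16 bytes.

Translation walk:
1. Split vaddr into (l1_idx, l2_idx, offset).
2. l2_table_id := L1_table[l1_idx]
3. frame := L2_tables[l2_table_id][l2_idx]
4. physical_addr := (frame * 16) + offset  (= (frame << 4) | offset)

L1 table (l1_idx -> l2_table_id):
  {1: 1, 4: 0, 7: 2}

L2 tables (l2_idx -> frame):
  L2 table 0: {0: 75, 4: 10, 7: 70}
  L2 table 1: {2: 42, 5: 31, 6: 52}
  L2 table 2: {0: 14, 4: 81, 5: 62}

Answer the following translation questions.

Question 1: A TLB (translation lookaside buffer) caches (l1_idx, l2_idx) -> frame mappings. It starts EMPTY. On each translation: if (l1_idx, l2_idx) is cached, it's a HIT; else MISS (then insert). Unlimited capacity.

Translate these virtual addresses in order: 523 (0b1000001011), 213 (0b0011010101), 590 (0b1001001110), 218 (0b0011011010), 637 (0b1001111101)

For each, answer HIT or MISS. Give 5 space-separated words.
Answer: MISS MISS MISS HIT MISS

Derivation:
vaddr=523: (4,0) not in TLB -> MISS, insert
vaddr=213: (1,5) not in TLB -> MISS, insert
vaddr=590: (4,4) not in TLB -> MISS, insert
vaddr=218: (1,5) in TLB -> HIT
vaddr=637: (4,7) not in TLB -> MISS, insert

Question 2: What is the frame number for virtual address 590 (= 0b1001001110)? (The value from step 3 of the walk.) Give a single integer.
vaddr = 590: l1_idx=4, l2_idx=4
L1[4] = 0; L2[0][4] = 10

Answer: 10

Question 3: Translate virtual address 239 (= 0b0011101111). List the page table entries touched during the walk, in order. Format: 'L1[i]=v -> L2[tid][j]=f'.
vaddr = 239 = 0b0011101111
Split: l1_idx=1, l2_idx=6, offset=15

Answer: L1[1]=1 -> L2[1][6]=52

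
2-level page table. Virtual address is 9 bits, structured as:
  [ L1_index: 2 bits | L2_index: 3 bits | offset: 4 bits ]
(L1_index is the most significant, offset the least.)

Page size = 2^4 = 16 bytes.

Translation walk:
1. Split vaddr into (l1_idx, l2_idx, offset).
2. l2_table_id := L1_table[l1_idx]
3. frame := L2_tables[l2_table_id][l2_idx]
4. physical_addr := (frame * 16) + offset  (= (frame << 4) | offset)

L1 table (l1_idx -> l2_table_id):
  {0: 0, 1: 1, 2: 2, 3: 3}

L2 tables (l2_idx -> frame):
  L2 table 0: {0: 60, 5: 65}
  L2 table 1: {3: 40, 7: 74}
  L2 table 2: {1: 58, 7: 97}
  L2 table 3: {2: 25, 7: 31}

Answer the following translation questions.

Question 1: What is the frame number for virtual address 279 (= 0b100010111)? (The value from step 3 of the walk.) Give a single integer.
Answer: 58

Derivation:
vaddr = 279: l1_idx=2, l2_idx=1
L1[2] = 2; L2[2][1] = 58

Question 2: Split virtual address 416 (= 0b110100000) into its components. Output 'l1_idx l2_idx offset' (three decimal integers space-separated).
Answer: 3 2 0

Derivation:
vaddr = 416 = 0b110100000
  top 2 bits -> l1_idx = 3
  next 3 bits -> l2_idx = 2
  bottom 4 bits -> offset = 0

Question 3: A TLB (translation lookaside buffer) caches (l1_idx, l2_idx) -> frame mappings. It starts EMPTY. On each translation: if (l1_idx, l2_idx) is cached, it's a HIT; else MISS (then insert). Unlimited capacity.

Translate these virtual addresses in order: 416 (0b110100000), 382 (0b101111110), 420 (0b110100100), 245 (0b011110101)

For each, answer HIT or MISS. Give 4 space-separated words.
vaddr=416: (3,2) not in TLB -> MISS, insert
vaddr=382: (2,7) not in TLB -> MISS, insert
vaddr=420: (3,2) in TLB -> HIT
vaddr=245: (1,7) not in TLB -> MISS, insert

Answer: MISS MISS HIT MISS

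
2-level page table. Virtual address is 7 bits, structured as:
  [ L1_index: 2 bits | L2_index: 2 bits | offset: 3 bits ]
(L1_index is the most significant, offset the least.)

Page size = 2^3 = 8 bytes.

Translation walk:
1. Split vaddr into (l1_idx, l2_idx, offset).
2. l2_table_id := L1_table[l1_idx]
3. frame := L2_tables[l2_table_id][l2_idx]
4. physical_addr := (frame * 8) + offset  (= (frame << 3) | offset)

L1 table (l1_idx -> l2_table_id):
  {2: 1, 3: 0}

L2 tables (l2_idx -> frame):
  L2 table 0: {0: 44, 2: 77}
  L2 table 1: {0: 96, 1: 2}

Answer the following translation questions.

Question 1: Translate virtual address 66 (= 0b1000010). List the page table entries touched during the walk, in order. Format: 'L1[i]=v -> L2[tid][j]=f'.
Answer: L1[2]=1 -> L2[1][0]=96

Derivation:
vaddr = 66 = 0b1000010
Split: l1_idx=2, l2_idx=0, offset=2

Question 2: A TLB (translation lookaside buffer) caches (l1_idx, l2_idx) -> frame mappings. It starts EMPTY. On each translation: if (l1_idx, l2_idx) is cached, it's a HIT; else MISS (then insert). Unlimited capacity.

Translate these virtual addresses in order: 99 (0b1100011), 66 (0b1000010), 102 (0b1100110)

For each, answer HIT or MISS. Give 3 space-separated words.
vaddr=99: (3,0) not in TLB -> MISS, insert
vaddr=66: (2,0) not in TLB -> MISS, insert
vaddr=102: (3,0) in TLB -> HIT

Answer: MISS MISS HIT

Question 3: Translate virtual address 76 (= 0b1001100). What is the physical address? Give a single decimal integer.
vaddr = 76 = 0b1001100
Split: l1_idx=2, l2_idx=1, offset=4
L1[2] = 1
L2[1][1] = 2
paddr = 2 * 8 + 4 = 20

Answer: 20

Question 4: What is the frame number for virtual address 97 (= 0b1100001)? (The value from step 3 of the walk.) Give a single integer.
Answer: 44

Derivation:
vaddr = 97: l1_idx=3, l2_idx=0
L1[3] = 0; L2[0][0] = 44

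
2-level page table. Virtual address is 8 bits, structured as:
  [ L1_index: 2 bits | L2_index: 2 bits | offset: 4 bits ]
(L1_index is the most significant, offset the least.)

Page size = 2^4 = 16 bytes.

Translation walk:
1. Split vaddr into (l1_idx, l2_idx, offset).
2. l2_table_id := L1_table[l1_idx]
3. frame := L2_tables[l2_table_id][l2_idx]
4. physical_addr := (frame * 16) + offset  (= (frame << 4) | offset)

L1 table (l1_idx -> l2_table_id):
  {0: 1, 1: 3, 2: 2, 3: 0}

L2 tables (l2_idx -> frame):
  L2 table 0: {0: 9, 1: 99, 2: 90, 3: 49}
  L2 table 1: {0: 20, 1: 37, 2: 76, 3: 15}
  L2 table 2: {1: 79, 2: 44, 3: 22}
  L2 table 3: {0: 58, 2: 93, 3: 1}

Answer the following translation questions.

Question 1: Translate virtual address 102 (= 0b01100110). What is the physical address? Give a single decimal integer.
Answer: 1494

Derivation:
vaddr = 102 = 0b01100110
Split: l1_idx=1, l2_idx=2, offset=6
L1[1] = 3
L2[3][2] = 93
paddr = 93 * 16 + 6 = 1494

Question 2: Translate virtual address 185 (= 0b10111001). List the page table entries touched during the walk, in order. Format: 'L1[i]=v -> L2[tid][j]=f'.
vaddr = 185 = 0b10111001
Split: l1_idx=2, l2_idx=3, offset=9

Answer: L1[2]=2 -> L2[2][3]=22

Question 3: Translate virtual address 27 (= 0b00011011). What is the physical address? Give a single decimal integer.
vaddr = 27 = 0b00011011
Split: l1_idx=0, l2_idx=1, offset=11
L1[0] = 1
L2[1][1] = 37
paddr = 37 * 16 + 11 = 603

Answer: 603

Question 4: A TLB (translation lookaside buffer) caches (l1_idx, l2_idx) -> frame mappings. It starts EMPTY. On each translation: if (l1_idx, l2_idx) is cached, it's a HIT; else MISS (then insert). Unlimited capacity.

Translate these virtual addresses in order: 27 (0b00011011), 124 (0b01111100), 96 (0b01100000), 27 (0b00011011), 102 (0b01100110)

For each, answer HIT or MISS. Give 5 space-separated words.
Answer: MISS MISS MISS HIT HIT

Derivation:
vaddr=27: (0,1) not in TLB -> MISS, insert
vaddr=124: (1,3) not in TLB -> MISS, insert
vaddr=96: (1,2) not in TLB -> MISS, insert
vaddr=27: (0,1) in TLB -> HIT
vaddr=102: (1,2) in TLB -> HIT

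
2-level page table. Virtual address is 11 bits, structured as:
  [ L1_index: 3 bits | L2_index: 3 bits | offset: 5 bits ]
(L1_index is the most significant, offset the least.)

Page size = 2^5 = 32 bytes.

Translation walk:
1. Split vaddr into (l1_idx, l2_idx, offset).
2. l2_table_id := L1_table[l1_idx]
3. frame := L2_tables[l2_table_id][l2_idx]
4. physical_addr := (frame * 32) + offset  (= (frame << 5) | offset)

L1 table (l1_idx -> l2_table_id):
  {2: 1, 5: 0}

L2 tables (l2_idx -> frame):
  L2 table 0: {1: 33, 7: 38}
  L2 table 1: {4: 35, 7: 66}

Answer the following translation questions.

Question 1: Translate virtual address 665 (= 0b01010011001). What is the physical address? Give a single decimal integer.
Answer: 1145

Derivation:
vaddr = 665 = 0b01010011001
Split: l1_idx=2, l2_idx=4, offset=25
L1[2] = 1
L2[1][4] = 35
paddr = 35 * 32 + 25 = 1145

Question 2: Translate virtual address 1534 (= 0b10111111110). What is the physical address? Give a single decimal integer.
vaddr = 1534 = 0b10111111110
Split: l1_idx=5, l2_idx=7, offset=30
L1[5] = 0
L2[0][7] = 38
paddr = 38 * 32 + 30 = 1246

Answer: 1246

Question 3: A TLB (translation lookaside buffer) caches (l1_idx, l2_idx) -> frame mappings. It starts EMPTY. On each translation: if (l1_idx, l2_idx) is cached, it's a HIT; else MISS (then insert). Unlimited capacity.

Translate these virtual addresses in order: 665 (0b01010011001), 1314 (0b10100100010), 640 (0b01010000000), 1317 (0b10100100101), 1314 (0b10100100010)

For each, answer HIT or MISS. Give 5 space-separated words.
Answer: MISS MISS HIT HIT HIT

Derivation:
vaddr=665: (2,4) not in TLB -> MISS, insert
vaddr=1314: (5,1) not in TLB -> MISS, insert
vaddr=640: (2,4) in TLB -> HIT
vaddr=1317: (5,1) in TLB -> HIT
vaddr=1314: (5,1) in TLB -> HIT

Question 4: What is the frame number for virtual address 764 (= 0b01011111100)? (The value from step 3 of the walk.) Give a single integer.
vaddr = 764: l1_idx=2, l2_idx=7
L1[2] = 1; L2[1][7] = 66

Answer: 66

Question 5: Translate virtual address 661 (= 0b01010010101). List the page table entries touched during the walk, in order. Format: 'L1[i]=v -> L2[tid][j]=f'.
Answer: L1[2]=1 -> L2[1][4]=35

Derivation:
vaddr = 661 = 0b01010010101
Split: l1_idx=2, l2_idx=4, offset=21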